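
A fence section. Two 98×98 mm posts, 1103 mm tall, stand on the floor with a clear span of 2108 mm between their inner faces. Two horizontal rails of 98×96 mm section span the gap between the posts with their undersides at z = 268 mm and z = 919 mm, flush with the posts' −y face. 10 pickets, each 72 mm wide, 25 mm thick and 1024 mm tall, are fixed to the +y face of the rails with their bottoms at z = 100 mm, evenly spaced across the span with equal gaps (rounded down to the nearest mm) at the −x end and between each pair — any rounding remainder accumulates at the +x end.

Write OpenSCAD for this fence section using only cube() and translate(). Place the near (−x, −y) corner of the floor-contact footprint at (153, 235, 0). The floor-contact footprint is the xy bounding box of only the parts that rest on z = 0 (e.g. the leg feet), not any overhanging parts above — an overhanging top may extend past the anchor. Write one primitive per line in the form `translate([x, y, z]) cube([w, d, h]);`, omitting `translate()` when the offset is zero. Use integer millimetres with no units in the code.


translate([153, 235, 0]) cube([98, 98, 1103]);
translate([2359, 235, 0]) cube([98, 98, 1103]);
translate([251, 235, 268]) cube([2108, 98, 96]);
translate([251, 235, 919]) cube([2108, 98, 96]);
translate([377, 333, 100]) cube([72, 25, 1024]);
translate([575, 333, 100]) cube([72, 25, 1024]);
translate([773, 333, 100]) cube([72, 25, 1024]);
translate([971, 333, 100]) cube([72, 25, 1024]);
translate([1169, 333, 100]) cube([72, 25, 1024]);
translate([1367, 333, 100]) cube([72, 25, 1024]);
translate([1565, 333, 100]) cube([72, 25, 1024]);
translate([1763, 333, 100]) cube([72, 25, 1024]);
translate([1961, 333, 100]) cube([72, 25, 1024]);
translate([2159, 333, 100]) cube([72, 25, 1024]);


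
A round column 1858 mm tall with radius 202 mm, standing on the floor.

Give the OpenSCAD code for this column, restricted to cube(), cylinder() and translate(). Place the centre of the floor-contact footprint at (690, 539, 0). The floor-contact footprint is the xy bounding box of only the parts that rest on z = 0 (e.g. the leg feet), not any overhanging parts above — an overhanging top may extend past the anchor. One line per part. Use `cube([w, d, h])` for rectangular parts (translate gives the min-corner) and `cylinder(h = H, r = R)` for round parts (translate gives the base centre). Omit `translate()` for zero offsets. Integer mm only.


translate([690, 539, 0]) cylinder(h = 1858, r = 202);


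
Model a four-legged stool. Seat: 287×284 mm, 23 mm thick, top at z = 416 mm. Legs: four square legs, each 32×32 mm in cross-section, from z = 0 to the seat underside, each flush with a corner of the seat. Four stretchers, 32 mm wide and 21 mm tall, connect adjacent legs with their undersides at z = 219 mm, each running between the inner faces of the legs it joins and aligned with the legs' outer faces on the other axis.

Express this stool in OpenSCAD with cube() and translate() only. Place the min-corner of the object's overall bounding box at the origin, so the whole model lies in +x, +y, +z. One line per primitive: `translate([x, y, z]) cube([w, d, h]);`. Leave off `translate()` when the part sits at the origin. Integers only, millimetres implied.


translate([0, 0, 393]) cube([287, 284, 23]);
cube([32, 32, 393]);
translate([255, 0, 0]) cube([32, 32, 393]);
translate([0, 252, 0]) cube([32, 32, 393]);
translate([255, 252, 0]) cube([32, 32, 393]);
translate([32, 0, 219]) cube([223, 32, 21]);
translate([32, 252, 219]) cube([223, 32, 21]);
translate([0, 32, 219]) cube([32, 220, 21]);
translate([255, 32, 219]) cube([32, 220, 21]);


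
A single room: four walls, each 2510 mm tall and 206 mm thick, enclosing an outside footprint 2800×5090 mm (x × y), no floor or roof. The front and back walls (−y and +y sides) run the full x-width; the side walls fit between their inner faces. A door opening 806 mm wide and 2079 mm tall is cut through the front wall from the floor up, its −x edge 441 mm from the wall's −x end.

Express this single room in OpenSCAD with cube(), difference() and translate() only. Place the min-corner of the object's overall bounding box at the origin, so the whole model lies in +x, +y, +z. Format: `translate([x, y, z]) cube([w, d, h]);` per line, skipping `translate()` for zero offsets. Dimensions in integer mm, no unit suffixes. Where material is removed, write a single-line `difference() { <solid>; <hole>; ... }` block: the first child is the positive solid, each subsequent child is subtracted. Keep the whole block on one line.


difference() { cube([2800, 206, 2510]); translate([441, 0, 0]) cube([806, 206, 2079]); }
translate([0, 4884, 0]) cube([2800, 206, 2510]);
translate([0, 206, 0]) cube([206, 4678, 2510]);
translate([2594, 206, 0]) cube([206, 4678, 2510]);


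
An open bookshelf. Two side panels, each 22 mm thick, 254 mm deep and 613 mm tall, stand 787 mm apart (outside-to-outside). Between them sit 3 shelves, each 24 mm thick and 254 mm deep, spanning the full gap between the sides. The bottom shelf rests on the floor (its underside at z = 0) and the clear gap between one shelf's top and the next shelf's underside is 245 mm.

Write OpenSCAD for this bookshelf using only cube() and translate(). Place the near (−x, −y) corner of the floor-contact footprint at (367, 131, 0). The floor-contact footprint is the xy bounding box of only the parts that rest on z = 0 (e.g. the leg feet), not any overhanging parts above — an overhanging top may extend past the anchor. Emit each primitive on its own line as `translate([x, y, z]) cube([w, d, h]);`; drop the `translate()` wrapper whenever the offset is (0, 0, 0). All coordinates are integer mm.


translate([367, 131, 0]) cube([22, 254, 613]);
translate([1132, 131, 0]) cube([22, 254, 613]);
translate([389, 131, 0]) cube([743, 254, 24]);
translate([389, 131, 269]) cube([743, 254, 24]);
translate([389, 131, 538]) cube([743, 254, 24]);


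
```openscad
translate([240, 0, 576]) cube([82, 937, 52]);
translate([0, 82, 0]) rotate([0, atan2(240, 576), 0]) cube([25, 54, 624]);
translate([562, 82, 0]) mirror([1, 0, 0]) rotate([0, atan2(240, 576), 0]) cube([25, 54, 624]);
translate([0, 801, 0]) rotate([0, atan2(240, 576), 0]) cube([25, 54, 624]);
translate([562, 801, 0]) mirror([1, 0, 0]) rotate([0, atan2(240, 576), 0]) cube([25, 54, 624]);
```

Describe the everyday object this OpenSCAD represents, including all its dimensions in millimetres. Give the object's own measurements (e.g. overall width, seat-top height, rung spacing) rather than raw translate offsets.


A sawhorse. A 82×937×52 mm beam (x, y, z) sits on two A-frame leg pairs. Each pair is two raked legs of 25×54 mm section (54 mm along y) splaying symmetrically in x. Each leg rises 576 mm vertically over 240 mm of horizontal reach and is 624 mm long along its own axis. Every leg's outer bottom edge rests on the floor and its outer top edge meets a bottom edge of the beam — the left legs (tilting toward +x) meet the beam's −x bottom edge, the right legs (their mirror images, tilting toward −x) meet its +x bottom edge — so the leg tops tuck under the beam, the beam's underside is 576 mm above the floor, and the feet are 562 mm apart outside-to-outside with the beam centred between them. The two leg pairs are set in 82 mm from either end of the beam.


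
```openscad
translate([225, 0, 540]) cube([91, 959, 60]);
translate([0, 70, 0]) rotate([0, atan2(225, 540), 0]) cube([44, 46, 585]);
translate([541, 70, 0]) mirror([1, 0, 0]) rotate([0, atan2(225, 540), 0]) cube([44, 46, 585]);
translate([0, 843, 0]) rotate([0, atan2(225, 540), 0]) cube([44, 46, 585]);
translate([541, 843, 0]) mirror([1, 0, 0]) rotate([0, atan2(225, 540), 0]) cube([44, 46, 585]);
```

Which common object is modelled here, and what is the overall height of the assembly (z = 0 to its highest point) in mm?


A sawhorse. The overall height is 600 mm.

A beam across two mirrored pairs of raked legs — a sawhorse. The beam's underside is at z = 540 (matching the legs' vertical rise in atan2(225, 540)) and the beam is 60 mm tall, so its top is at 540 + 60 = 600 mm. The raked legs top out at the beam's underside, so that is the highest point.


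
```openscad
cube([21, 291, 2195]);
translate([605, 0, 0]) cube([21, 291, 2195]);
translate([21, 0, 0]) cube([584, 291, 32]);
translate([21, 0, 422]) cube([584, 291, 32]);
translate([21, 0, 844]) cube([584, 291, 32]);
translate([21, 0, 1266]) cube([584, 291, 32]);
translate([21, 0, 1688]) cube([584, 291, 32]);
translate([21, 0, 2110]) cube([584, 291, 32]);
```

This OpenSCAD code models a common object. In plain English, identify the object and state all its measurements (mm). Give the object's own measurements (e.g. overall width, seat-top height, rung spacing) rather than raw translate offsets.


An open bookshelf. Two side panels, each 21 mm thick, 291 mm deep and 2195 mm tall, stand 626 mm apart (outside-to-outside). Between them sit 6 shelves, each 32 mm thick and 291 mm deep, spanning the full gap between the sides. The bottom shelf rests on the floor (its underside at z = 0) and the clear gap between one shelf's top and the next shelf's underside is 390 mm.


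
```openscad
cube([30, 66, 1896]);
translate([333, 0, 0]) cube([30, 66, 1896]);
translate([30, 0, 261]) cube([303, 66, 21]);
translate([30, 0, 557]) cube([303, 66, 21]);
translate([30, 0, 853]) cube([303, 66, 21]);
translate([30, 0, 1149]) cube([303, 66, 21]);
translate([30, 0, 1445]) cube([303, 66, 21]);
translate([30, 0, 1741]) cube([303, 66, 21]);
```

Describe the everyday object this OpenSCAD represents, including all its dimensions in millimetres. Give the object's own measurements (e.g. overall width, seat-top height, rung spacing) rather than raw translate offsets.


A straight ladder. Two 30×66 mm vertical rails, 1896 mm tall, stand 363 mm apart (outside-to-outside) with their front faces coplanar on the −y side. 6 rungs, each 66 mm deep and 21 mm tall, span between the inner faces of the rails, front faces flush with the rails. The lowest rung's underside is at z = 261 mm and rungs are spaced 296 mm apart (underside to underside).


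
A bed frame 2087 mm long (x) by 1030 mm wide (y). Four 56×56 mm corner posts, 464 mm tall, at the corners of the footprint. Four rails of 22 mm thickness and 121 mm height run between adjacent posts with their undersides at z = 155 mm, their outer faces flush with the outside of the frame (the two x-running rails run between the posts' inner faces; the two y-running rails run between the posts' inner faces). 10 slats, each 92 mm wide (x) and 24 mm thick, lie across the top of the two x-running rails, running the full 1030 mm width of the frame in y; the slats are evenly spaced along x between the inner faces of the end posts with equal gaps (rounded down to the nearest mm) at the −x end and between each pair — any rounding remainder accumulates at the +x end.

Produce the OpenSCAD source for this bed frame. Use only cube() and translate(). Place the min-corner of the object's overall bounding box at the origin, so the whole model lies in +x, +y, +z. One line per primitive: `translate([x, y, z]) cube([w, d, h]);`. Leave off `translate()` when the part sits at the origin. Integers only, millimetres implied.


cube([56, 56, 464]);
translate([0, 974, 0]) cube([56, 56, 464]);
translate([2031, 0, 0]) cube([56, 56, 464]);
translate([2031, 974, 0]) cube([56, 56, 464]);
translate([56, 0, 155]) cube([1975, 22, 121]);
translate([56, 1008, 155]) cube([1975, 22, 121]);
translate([0, 56, 155]) cube([22, 918, 121]);
translate([2065, 56, 155]) cube([22, 918, 121]);
translate([151, 0, 276]) cube([92, 1030, 24]);
translate([338, 0, 276]) cube([92, 1030, 24]);
translate([525, 0, 276]) cube([92, 1030, 24]);
translate([712, 0, 276]) cube([92, 1030, 24]);
translate([899, 0, 276]) cube([92, 1030, 24]);
translate([1086, 0, 276]) cube([92, 1030, 24]);
translate([1273, 0, 276]) cube([92, 1030, 24]);
translate([1460, 0, 276]) cube([92, 1030, 24]);
translate([1647, 0, 276]) cube([92, 1030, 24]);
translate([1834, 0, 276]) cube([92, 1030, 24]);


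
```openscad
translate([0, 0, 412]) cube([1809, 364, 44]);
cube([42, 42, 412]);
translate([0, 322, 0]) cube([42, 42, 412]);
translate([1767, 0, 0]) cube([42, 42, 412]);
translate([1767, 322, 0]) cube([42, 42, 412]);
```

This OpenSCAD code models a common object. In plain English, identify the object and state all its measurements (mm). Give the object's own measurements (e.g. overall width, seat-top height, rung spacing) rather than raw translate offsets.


A bench: a 1809×364 mm seat slab, 44 mm thick, top at z = 456 mm, on four 42×42 mm square legs flush with the seat corners and standing on z = 0.


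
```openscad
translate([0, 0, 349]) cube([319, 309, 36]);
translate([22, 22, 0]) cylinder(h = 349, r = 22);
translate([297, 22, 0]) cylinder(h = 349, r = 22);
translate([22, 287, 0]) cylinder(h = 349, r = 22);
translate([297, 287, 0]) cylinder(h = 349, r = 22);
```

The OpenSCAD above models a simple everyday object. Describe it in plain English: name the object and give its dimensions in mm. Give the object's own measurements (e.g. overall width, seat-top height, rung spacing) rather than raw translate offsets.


A simple wooden stool: a rectangular seat 319 mm (x) by 309 mm (y), 36 mm thick, top face at z = 385 mm, on four round legs, each 44 mm in diameter. The legs rest on z = 0, each leg's axis is inset half a diameter from the nearest pair of seat edges (so the leg's bounding box is flush with the corner).


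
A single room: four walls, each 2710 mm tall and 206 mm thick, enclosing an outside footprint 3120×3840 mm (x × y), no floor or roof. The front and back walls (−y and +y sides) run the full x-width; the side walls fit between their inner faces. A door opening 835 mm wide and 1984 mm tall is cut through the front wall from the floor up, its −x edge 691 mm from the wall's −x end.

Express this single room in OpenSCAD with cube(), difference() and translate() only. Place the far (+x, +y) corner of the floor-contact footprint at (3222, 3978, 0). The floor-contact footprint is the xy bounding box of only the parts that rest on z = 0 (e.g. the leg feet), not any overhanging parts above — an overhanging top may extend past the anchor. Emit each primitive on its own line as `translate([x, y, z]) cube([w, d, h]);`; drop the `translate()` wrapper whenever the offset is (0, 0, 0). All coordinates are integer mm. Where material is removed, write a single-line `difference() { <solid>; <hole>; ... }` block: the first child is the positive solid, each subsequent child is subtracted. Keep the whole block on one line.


difference() { translate([102, 138, 0]) cube([3120, 206, 2710]); translate([793, 138, 0]) cube([835, 206, 1984]); }
translate([102, 3772, 0]) cube([3120, 206, 2710]);
translate([102, 344, 0]) cube([206, 3428, 2710]);
translate([3016, 344, 0]) cube([206, 3428, 2710]);


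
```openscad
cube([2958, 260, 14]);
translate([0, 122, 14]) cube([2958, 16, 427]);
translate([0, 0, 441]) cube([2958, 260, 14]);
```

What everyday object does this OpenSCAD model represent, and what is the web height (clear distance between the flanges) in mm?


An I-beam. The web height is 427 mm.

Two wide flanges with a thin centred web — an I-beam. Overall 455 mm minus two 14 mm flanges gives a web of 455 − 2·14 = 427 mm.


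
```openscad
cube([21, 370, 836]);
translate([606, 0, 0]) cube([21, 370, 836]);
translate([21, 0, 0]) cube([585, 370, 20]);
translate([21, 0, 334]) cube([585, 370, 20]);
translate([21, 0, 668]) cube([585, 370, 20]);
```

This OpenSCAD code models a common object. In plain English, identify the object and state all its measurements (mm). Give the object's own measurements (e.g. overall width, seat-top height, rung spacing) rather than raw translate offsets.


An open bookshelf. Two side panels, each 21 mm thick, 370 mm deep and 836 mm tall, stand 627 mm apart (outside-to-outside). Between them sit 3 shelves, each 20 mm thick and 370 mm deep, spanning the full gap between the sides. The bottom shelf rests on the floor (its underside at z = 0) and the clear gap between one shelf's top and the next shelf's underside is 314 mm.


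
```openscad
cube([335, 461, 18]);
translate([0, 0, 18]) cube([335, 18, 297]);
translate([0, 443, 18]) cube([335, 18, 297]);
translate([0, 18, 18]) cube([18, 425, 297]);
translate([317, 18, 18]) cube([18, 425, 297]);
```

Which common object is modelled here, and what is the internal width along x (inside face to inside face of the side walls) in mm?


An open box. The internal width is 299 mm.

A 335×461 base slab with four walls standing on it — an open box. The base is 335 mm wide and the walls are 18 mm thick, so the internal width is 335 − 2 × 18 = 299 mm.


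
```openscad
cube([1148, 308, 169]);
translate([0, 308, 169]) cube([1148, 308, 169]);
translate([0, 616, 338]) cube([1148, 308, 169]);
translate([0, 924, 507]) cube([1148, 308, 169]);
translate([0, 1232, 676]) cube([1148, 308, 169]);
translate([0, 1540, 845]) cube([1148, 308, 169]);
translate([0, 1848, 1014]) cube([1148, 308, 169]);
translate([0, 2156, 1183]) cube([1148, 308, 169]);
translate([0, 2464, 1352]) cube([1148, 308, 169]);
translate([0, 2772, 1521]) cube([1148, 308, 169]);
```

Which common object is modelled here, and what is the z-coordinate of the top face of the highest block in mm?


A staircase. The total rise is 1690 mm.

10 identical blocks, each offset up and back from the previous — a staircase. Each step is 169 mm tall and there are 10 of them, so the total rise is 10 × 169 = 1690 mm.


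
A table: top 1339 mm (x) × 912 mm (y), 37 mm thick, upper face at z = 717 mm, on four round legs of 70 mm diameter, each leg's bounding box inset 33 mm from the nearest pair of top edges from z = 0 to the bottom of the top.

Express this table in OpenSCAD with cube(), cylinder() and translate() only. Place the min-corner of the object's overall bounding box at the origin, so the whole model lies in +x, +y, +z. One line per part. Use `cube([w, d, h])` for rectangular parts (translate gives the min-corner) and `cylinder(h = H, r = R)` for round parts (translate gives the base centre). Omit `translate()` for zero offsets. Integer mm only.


translate([0, 0, 680]) cube([1339, 912, 37]);
translate([68, 68, 0]) cylinder(h = 680, r = 35);
translate([1271, 68, 0]) cylinder(h = 680, r = 35);
translate([68, 844, 0]) cylinder(h = 680, r = 35);
translate([1271, 844, 0]) cylinder(h = 680, r = 35);


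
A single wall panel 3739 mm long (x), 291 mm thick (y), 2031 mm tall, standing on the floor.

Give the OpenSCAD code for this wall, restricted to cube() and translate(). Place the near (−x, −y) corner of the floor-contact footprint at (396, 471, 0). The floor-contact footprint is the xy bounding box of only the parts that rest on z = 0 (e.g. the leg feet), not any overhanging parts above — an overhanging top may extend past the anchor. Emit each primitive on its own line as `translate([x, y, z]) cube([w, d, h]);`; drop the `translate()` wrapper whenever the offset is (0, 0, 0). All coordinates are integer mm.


translate([396, 471, 0]) cube([3739, 291, 2031]);


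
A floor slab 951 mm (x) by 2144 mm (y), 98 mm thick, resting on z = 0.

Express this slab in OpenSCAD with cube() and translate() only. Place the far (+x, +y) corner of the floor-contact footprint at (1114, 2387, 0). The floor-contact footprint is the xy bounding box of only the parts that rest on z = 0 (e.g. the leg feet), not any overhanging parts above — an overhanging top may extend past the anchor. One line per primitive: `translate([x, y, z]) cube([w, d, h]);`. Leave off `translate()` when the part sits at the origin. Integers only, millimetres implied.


translate([163, 243, 0]) cube([951, 2144, 98]);


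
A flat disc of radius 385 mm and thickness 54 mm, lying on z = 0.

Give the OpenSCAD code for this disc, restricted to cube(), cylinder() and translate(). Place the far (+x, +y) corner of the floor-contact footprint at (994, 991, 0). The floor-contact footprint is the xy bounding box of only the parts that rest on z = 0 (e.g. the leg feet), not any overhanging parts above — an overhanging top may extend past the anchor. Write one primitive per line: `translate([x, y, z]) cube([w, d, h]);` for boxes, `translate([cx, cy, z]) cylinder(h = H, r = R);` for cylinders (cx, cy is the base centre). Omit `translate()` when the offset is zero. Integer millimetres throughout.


translate([609, 606, 0]) cylinder(h = 54, r = 385);


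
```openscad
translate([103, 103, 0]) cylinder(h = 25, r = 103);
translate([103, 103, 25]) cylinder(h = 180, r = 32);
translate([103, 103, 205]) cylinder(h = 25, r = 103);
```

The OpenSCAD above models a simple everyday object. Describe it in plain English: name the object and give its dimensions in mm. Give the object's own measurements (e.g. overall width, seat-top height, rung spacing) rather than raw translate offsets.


A spool: two coaxial disc flanges of radius 103 mm and thickness 25 mm, joined by a core cylinder of radius 32 mm and height 180 mm. The lower flange rests on z = 0 and the three cylinders share a vertical axis.


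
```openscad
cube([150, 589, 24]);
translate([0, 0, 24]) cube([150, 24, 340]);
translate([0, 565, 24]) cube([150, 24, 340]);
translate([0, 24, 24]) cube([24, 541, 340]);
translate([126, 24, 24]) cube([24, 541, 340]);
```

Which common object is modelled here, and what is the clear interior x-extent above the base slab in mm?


An open box. The internal width is 102 mm.

A 150×589 base slab with four walls standing on it — an open box. The base is 150 mm wide and the walls are 24 mm thick, so the internal width is 150 − 2 × 24 = 102 mm.


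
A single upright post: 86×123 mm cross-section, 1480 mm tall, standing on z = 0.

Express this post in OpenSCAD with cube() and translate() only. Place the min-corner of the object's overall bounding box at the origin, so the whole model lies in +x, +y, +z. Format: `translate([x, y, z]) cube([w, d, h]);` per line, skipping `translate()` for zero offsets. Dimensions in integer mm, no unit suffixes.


cube([86, 123, 1480]);


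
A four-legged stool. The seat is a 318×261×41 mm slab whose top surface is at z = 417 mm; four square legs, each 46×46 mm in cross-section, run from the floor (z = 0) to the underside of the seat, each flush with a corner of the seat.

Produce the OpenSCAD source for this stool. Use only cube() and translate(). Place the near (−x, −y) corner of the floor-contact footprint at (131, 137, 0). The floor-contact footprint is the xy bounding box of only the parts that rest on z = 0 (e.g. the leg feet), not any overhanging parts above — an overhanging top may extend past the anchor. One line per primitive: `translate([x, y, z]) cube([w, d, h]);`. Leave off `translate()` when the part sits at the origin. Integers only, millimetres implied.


translate([131, 137, 376]) cube([318, 261, 41]);
translate([131, 137, 0]) cube([46, 46, 376]);
translate([403, 137, 0]) cube([46, 46, 376]);
translate([131, 352, 0]) cube([46, 46, 376]);
translate([403, 352, 0]) cube([46, 46, 376]);


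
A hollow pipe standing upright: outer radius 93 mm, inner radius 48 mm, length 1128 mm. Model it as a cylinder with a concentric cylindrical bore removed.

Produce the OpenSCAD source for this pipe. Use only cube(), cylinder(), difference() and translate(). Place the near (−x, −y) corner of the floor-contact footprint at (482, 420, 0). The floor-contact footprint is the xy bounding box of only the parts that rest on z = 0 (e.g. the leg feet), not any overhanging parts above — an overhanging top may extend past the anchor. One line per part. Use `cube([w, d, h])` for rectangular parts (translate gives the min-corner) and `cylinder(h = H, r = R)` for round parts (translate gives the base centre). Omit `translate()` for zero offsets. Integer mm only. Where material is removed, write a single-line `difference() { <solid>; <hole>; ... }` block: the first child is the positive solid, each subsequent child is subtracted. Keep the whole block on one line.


difference() { translate([575, 513, 0]) cylinder(h = 1128, r = 93); translate([575, 513, 0]) cylinder(h = 1128, r = 48); }


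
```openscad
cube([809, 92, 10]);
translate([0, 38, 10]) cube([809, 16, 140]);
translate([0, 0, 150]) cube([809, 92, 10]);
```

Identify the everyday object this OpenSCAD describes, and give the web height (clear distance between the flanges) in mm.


An I-beam. The web height is 140 mm.

Two wide flanges with a thin centred web — an I-beam. Overall 160 mm minus two 10 mm flanges gives a web of 160 − 2·10 = 140 mm.


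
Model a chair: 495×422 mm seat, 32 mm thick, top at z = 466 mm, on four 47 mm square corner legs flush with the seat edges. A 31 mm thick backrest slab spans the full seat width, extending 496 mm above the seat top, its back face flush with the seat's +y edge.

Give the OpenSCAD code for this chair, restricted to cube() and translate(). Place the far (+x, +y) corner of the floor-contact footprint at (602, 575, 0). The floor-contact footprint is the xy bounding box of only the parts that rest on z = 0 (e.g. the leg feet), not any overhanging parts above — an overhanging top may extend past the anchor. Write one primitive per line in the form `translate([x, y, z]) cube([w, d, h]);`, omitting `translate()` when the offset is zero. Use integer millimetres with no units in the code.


translate([107, 153, 434]) cube([495, 422, 32]);
translate([107, 153, 0]) cube([47, 47, 434]);
translate([555, 153, 0]) cube([47, 47, 434]);
translate([107, 528, 0]) cube([47, 47, 434]);
translate([555, 528, 0]) cube([47, 47, 434]);
translate([107, 544, 466]) cube([495, 31, 496]);


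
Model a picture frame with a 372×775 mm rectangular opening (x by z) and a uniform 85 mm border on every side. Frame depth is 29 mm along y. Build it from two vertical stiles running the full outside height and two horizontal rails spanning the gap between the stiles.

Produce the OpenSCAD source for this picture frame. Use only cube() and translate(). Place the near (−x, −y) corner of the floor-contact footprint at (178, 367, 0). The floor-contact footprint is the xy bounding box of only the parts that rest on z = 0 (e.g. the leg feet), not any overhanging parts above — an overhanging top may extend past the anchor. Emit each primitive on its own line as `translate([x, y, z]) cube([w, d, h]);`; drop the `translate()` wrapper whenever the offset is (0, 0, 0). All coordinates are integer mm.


translate([178, 367, 0]) cube([85, 29, 945]);
translate([635, 367, 0]) cube([85, 29, 945]);
translate([263, 367, 0]) cube([372, 29, 85]);
translate([263, 367, 860]) cube([372, 29, 85]);


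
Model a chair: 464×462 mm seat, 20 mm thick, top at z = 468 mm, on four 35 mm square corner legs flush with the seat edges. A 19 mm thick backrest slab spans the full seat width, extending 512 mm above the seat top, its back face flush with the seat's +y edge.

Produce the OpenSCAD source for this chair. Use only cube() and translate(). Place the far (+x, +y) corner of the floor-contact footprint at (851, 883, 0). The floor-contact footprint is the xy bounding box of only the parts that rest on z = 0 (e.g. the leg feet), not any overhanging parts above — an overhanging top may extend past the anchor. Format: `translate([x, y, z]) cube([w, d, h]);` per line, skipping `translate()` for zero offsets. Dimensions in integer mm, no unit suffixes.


translate([387, 421, 448]) cube([464, 462, 20]);
translate([387, 421, 0]) cube([35, 35, 448]);
translate([816, 421, 0]) cube([35, 35, 448]);
translate([387, 848, 0]) cube([35, 35, 448]);
translate([816, 848, 0]) cube([35, 35, 448]);
translate([387, 864, 468]) cube([464, 19, 512]);


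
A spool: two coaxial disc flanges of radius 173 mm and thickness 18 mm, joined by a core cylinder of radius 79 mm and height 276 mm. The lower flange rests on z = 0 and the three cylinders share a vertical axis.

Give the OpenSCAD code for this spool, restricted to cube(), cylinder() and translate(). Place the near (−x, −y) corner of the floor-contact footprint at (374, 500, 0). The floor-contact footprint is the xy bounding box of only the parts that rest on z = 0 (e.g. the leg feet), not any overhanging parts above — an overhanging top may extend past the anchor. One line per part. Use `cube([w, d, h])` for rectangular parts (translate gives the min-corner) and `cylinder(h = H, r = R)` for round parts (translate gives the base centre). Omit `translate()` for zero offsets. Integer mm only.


translate([547, 673, 0]) cylinder(h = 18, r = 173);
translate([547, 673, 18]) cylinder(h = 276, r = 79);
translate([547, 673, 294]) cylinder(h = 18, r = 173);


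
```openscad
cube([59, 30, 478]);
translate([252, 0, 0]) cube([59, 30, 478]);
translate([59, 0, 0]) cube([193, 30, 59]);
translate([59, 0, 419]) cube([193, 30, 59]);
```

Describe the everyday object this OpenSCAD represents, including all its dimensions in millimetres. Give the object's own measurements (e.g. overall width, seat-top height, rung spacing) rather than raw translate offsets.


A rectangular picture frame lying in the x–z plane (depth along y). The opening is 193 mm wide (x) by 360 mm tall (z), surrounded by a border 59 mm wide on all four sides. The frame is 30 mm deep and is made of two full-height vertical stiles with two horizontal rails fitted between them.


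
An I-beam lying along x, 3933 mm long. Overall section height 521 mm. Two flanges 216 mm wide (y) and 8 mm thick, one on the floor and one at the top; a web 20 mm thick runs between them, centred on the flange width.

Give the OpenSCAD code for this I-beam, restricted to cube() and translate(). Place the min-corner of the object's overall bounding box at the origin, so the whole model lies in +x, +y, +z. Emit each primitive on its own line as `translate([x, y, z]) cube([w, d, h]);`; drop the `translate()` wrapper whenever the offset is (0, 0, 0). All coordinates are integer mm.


cube([3933, 216, 8]);
translate([0, 98, 8]) cube([3933, 20, 505]);
translate([0, 0, 513]) cube([3933, 216, 8]);


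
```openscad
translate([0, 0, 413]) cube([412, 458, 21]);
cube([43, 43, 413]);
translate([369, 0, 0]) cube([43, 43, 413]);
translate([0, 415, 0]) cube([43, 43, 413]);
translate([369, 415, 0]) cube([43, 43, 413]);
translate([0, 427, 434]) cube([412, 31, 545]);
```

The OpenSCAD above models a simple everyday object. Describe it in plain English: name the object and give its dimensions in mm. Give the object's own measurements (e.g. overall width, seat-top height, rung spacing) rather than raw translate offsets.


A chair. The seat is a 412×458×21 mm slab with its top at z = 434 mm, on four 43×43 mm corner legs (flush with the seat edges, standing on z = 0). A flat backrest 31 mm thick, 545 mm tall, spans the full seat width and rises from the seat top along its +y edge, rear face flush with the rear of the seat.


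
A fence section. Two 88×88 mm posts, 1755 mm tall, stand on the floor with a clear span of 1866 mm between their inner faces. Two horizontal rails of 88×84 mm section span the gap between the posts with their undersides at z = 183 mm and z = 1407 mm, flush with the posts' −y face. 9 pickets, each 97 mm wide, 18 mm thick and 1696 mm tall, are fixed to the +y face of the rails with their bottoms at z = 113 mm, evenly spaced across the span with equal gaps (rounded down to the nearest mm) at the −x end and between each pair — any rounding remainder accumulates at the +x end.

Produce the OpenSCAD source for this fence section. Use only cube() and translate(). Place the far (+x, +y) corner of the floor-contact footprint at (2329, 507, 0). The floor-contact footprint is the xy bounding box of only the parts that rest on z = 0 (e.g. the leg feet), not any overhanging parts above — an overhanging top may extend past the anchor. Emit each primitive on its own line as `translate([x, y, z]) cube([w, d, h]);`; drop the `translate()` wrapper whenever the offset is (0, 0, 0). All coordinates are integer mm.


translate([287, 419, 0]) cube([88, 88, 1755]);
translate([2241, 419, 0]) cube([88, 88, 1755]);
translate([375, 419, 183]) cube([1866, 88, 84]);
translate([375, 419, 1407]) cube([1866, 88, 84]);
translate([474, 507, 113]) cube([97, 18, 1696]);
translate([670, 507, 113]) cube([97, 18, 1696]);
translate([866, 507, 113]) cube([97, 18, 1696]);
translate([1062, 507, 113]) cube([97, 18, 1696]);
translate([1258, 507, 113]) cube([97, 18, 1696]);
translate([1454, 507, 113]) cube([97, 18, 1696]);
translate([1650, 507, 113]) cube([97, 18, 1696]);
translate([1846, 507, 113]) cube([97, 18, 1696]);
translate([2042, 507, 113]) cube([97, 18, 1696]);


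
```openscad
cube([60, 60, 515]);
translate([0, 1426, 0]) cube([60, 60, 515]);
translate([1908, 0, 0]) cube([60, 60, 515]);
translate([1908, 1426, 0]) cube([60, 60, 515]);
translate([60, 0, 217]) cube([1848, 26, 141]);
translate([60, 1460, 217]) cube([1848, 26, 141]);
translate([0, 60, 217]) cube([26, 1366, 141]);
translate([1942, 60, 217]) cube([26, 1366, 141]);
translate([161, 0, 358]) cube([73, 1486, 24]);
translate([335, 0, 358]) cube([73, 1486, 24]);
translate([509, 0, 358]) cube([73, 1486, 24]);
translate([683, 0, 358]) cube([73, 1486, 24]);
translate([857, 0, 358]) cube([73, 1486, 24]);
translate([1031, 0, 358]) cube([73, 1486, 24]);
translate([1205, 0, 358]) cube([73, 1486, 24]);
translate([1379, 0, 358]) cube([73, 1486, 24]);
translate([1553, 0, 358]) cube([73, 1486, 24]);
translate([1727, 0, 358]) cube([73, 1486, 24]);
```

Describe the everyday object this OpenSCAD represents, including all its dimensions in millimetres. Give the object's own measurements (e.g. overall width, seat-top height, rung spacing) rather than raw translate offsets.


A bed frame 1968 mm long (x) by 1486 mm wide (y). Four 60×60 mm corner posts, 515 mm tall, at the corners of the footprint. Four rails of 26 mm thickness and 141 mm height run between adjacent posts with their undersides at z = 217 mm, their outer faces flush with the outside of the frame (the two x-running rails run between the posts' inner faces; the two y-running rails run between the posts' inner faces). 10 slats, each 73 mm wide (x) and 24 mm thick, lie across the top of the two x-running rails, running the full 1486 mm width of the frame in y; along x they sit between the end posts with a 101 mm gap after the −x posts and between neighbouring slats, leaving 108 mm before the +x posts.


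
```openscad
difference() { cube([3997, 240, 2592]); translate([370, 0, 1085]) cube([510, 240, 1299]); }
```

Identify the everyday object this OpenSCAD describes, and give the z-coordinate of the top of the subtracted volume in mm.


A wall with a window opening. The window head height is 2384 mm.

A wall with a rectangular opening subtracted — a window. Sill at z = 1085, opening 1299 mm tall, so the head is at 1085 + 1299 = 2384 mm.


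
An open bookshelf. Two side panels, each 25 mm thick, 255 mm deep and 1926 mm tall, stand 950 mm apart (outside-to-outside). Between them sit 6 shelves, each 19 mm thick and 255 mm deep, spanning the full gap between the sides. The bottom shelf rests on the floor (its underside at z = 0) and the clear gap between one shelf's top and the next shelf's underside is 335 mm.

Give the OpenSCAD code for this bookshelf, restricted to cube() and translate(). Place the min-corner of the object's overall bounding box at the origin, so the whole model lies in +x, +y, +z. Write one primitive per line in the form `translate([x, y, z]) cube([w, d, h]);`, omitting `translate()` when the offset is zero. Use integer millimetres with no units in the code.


cube([25, 255, 1926]);
translate([925, 0, 0]) cube([25, 255, 1926]);
translate([25, 0, 0]) cube([900, 255, 19]);
translate([25, 0, 354]) cube([900, 255, 19]);
translate([25, 0, 708]) cube([900, 255, 19]);
translate([25, 0, 1062]) cube([900, 255, 19]);
translate([25, 0, 1416]) cube([900, 255, 19]);
translate([25, 0, 1770]) cube([900, 255, 19]);


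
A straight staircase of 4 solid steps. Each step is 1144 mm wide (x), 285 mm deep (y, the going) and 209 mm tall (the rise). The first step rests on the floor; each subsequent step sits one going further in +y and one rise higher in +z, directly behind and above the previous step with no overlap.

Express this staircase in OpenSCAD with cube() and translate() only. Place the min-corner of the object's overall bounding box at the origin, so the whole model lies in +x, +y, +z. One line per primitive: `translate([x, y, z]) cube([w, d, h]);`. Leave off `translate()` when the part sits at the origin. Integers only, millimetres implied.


cube([1144, 285, 209]);
translate([0, 285, 209]) cube([1144, 285, 209]);
translate([0, 570, 418]) cube([1144, 285, 209]);
translate([0, 855, 627]) cube([1144, 285, 209]);


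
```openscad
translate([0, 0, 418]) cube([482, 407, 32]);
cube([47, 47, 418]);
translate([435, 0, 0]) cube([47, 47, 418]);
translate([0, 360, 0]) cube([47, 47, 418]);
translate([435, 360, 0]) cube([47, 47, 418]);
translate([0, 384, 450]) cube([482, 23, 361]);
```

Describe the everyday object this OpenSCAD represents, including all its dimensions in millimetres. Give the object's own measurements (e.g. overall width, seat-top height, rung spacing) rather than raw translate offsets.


A chair. The seat is a 482×407×32 mm slab with its top at z = 450 mm, on four 47×47 mm corner legs (flush with the seat edges, standing on z = 0). A flat backrest 23 mm thick, 361 mm tall, spans the full seat width and rises from the seat top along its +y edge, rear face flush with the rear of the seat.


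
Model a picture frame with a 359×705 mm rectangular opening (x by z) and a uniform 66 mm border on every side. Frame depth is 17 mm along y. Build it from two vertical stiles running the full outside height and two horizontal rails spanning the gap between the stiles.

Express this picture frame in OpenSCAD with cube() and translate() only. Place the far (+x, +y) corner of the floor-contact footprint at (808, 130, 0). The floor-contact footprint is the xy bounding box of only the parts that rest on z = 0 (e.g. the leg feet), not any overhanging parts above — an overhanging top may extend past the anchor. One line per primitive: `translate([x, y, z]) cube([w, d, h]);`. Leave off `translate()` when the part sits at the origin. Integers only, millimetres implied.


translate([317, 113, 0]) cube([66, 17, 837]);
translate([742, 113, 0]) cube([66, 17, 837]);
translate([383, 113, 0]) cube([359, 17, 66]);
translate([383, 113, 771]) cube([359, 17, 66]);


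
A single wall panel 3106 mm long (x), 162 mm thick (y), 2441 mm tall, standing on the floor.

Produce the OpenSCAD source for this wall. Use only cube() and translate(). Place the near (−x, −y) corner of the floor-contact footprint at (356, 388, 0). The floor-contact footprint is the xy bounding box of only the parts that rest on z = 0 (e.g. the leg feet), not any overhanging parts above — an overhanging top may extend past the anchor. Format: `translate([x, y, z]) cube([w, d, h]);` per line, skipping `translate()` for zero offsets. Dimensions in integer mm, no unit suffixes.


translate([356, 388, 0]) cube([3106, 162, 2441]);


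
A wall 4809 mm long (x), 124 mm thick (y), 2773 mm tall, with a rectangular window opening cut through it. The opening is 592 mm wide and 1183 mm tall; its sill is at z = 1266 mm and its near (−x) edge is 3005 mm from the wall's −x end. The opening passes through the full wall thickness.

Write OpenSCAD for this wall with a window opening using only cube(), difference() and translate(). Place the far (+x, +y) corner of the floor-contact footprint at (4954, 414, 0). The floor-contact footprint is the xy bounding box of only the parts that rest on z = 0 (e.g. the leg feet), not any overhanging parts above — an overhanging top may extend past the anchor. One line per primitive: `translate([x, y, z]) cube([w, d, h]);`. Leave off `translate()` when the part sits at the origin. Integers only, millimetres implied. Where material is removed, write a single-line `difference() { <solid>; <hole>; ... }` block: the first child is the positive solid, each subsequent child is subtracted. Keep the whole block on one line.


difference() { translate([145, 290, 0]) cube([4809, 124, 2773]); translate([3150, 290, 1266]) cube([592, 124, 1183]); }
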